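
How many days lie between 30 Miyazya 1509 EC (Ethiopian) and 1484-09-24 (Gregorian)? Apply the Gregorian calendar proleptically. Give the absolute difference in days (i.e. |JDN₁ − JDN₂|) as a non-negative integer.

JDN of the first date = 2275257.
JDN of the second date = 2263347.
|2263347 − 2275257| = 11910.

11910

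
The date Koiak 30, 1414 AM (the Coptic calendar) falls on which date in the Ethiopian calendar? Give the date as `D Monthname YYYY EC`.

Julian Day Number of the source date = 2341247.
Converting JDN 2341247 to the Ethiopian calendar gives 30 Tahsas 1690 EC.

30 Tahsas 1690 EC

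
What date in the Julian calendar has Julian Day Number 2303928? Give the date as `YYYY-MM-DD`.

1595-10-24

JDN 2303928 is 3 November 1595 in the Gregorian calendar.
In the Julian calendar that day is 1595-10-24.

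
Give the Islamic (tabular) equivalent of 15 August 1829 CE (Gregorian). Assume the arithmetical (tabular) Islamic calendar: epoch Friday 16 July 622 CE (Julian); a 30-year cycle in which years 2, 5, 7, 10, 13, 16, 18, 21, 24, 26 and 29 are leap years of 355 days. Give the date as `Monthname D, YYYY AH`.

Julian Day Number of the source date = 2389315.
Converting JDN 2389315 to the tabular Islamic calendar gives 14 Safar 1245 AH.

Safar 14, 1245 AH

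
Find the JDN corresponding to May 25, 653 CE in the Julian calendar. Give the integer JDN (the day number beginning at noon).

Equivalently 28 May 653 (proleptic Gregorian).
JDN 2400001 is 17 November 1858 CE (Gregorian), MJD 0; the target day is −440290 days from there, so JDN = 1959711.

1959711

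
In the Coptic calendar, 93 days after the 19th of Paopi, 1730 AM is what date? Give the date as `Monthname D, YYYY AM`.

The starting date is JDN 2456595; 2456595 + 93 = 2456688.
JDN 2456688 corresponds to Tobi 22, 1730 AM.

Tobi 22, 1730 AM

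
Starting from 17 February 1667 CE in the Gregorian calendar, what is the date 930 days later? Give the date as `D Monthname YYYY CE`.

4 September 1669 CE

The starting date is JDN 2329967; 2329967 + 930 = 2330897.
JDN 2330897 corresponds to 4 September 1669 CE.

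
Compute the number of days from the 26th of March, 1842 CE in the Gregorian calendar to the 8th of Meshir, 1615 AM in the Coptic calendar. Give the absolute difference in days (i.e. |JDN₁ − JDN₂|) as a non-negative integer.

JDN of the first date = 2393921.
JDN of the second date = 2414700.
|2414700 − 2393921| = 20779.

20779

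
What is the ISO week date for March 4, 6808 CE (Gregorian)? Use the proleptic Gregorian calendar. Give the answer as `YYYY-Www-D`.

6808-W10-2

The weekday is Tuesday (ISO weekday 2).
That Tuesday belongs to ISO week 10 of ISO year 6808.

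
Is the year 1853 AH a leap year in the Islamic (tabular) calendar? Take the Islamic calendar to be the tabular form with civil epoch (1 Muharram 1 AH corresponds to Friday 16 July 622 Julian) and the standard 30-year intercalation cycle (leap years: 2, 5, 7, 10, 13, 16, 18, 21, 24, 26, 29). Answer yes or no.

Year 1853 AH is year 23 of its 30-year cycle; leap positions are 2, 5, 7, 10, 13, 16, 18, 21, 24, 26, 29, so it is a common year (354 days).

no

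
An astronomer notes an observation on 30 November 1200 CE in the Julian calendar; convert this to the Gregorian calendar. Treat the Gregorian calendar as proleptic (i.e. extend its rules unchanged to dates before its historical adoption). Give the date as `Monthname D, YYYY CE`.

The Julian–Gregorian offset here is 7 days (Julian trailing).
30 November 1200 Julian + 7 days → 7 December 1200 Gregorian.

December 7, 1200 CE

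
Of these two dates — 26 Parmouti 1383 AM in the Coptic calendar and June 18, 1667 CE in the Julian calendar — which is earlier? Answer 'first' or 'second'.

first

The two dates have Julian Day Numbers 2330040 and 2330098 respectively.
Since 2330040 < 2330098, the first date comes first.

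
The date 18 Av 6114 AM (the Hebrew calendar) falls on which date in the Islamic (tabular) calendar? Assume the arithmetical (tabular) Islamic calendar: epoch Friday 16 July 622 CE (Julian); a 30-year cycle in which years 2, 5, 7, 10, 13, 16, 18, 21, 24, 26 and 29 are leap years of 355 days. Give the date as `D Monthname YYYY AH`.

17 Rabi' al-Awwal 1786 AH

The source date corresponds to 7 August 2354 in the Gregorian calendar (JDN 2581059).
That day falls on 17 Rabi' al-Awwal 1786 AH in the tabular Islamic calendar.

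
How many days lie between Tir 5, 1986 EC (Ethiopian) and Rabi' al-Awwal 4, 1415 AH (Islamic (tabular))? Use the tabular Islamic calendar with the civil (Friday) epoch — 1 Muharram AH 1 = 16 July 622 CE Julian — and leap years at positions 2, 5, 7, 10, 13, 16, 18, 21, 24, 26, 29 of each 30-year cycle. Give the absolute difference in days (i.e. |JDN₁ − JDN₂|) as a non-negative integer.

210

First date → JDN 2449366; second date → JDN 2449576.
The interval is |2449366 − 2449576| = 210 days.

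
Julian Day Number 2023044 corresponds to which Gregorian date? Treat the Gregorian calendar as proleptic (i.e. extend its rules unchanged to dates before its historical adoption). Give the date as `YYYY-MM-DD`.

Counting from JDN 2299161 = 15 Oct 1582 gives an offset of -276117 days.

0826-10-21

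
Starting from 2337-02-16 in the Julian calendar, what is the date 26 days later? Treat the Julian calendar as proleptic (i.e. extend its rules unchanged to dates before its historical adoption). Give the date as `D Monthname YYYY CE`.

The starting date is JDN 2574694; 2574694 + 26 = 2574720.
JDN 2574720 corresponds to 14 March 2337 CE.

14 March 2337 CE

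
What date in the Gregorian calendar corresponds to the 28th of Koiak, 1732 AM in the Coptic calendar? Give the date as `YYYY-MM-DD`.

2016-01-07

Both dates share Julian Day Number 2457395; in the Gregorian calendar that is 7 January 2016 CE.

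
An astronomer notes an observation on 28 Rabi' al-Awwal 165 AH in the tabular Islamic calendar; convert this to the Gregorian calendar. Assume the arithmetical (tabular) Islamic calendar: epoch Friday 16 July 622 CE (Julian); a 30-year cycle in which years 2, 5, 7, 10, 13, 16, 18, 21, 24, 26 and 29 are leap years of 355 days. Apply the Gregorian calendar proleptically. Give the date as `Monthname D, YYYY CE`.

Julian Day Number of the source date = 2006642.
Converting JDN 2006642 to the Gregorian calendar gives 24 November 781 CE.

November 24, 781 CE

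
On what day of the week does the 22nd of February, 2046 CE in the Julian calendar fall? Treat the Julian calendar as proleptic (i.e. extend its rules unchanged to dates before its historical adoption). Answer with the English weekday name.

Wednesday

Equivalently 7 March 2046 Gregorian, JDN 2468412.
2468412 ≡ 2 (mod 7); counting from Monday = 0 gives Wednesday.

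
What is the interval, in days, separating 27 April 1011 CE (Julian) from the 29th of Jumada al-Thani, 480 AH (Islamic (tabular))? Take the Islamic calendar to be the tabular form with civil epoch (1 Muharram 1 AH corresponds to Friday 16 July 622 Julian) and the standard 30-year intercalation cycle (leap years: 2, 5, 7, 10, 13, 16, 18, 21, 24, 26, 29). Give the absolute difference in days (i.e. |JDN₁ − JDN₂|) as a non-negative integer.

First date → JDN 2090442; second date → JDN 2118358.
The interval is |2090442 − 2118358| = 27916 days.

27916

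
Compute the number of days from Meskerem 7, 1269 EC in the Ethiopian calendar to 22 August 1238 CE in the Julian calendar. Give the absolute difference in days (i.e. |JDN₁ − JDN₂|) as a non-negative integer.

JDN of the first date = 2187364.
JDN of the second date = 2173471.
|2173471 − 2187364| = 13893.

13893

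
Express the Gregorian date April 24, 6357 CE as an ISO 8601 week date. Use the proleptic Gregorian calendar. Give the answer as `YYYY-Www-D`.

The weekday is Wednesday (ISO weekday 3).
That Wednesday belongs to ISO week 17 of ISO year 6357.

6357-W17-3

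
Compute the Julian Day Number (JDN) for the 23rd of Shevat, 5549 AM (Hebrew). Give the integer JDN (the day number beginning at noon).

In the Gregorian calendar the same day is 19 February 1789.
JDN 2451545 is 1 January 2000 CE (Gregorian); the target day is −77016 days from there, so JDN = 2374529.

2374529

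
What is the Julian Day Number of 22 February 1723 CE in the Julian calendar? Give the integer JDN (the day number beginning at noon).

2350436

In the Gregorian calendar the same day is 5 March 1723.
JDN 2400001 is 17 November 1858 CE (Gregorian), MJD 0; the target day is −49565 days from there, so JDN = 2350436.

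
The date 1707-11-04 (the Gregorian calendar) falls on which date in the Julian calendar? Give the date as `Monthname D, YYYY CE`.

October 24, 1707 CE

At this point the Julian calendar is 11 days behind the Gregorian.
4 November 1707 Gregorian − 11 days → 24 October 1707 Julian.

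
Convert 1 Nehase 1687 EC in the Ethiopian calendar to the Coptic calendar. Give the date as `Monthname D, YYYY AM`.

Mesori 1, 1411 AM

Both dates share Julian Day Number 2340362; in the Coptic calendar that is 1 Mesori 1411 AM.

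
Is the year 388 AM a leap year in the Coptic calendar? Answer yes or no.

no

388 mod 4 = 0; in the Coptic calendar a year is leap when year mod 4 = 3, so it is a common year.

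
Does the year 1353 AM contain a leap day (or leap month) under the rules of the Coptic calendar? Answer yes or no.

no

1353 mod 4 = 1; in the Coptic calendar a year is leap when year mod 4 = 3, so it is a common year.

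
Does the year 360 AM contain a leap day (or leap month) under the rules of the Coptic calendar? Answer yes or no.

no

360 mod 4 = 0; in the Coptic calendar a year is leap when year mod 4 = 3, so it is a common year.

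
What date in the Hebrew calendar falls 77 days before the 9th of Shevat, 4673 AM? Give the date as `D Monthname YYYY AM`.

21 Cheshvan 4673 AM

The starting date is JDN 2054550; 2054550 − 77 = 2054473.
JDN 2054473 corresponds to 21 Cheshvan 4673 AM.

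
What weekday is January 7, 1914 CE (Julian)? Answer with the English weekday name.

Tuesday

Equivalently 20 January 1914 Gregorian, JDN 2420153.
JDN 2420153 mod 7 = 1, and JDN 0 was a Monday, so this is a Tuesday.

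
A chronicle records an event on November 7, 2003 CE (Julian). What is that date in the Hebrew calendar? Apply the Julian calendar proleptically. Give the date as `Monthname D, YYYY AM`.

Cheshvan 25, 5764 AM

Julian Day Number of the source date = 2452964.
Converting JDN 2452964 to the Hebrew calendar gives 25 Cheshvan 5764 AM.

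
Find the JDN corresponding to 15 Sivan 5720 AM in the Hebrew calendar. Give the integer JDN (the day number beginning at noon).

In the Gregorian calendar the same day is 10 June 1960.
JDN 2400001 is 17 November 1858 CE (Gregorian), MJD 0; the target day is +37095 days from there, so JDN = 2437096.

2437096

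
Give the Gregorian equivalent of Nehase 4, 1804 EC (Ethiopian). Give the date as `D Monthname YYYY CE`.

9 August 1812 CE

Julian Day Number of the source date = 2383100.
Converting JDN 2383100 to the Gregorian calendar gives 9 August 1812 CE.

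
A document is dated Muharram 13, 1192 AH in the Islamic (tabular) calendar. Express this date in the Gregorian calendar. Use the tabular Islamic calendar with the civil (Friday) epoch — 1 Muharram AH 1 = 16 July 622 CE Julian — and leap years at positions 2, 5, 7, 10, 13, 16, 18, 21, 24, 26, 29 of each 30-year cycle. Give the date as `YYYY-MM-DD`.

1778-02-11

Both dates share Julian Day Number 2370503; in the Gregorian calendar that is 11 February 1778 CE.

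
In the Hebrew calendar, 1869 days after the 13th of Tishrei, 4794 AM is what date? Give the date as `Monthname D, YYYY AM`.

Cheshvan 21, 4799 AM

The starting date is JDN 2098613; 2098613 + 1869 = 2100482.
JDN 2100482 corresponds to Cheshvan 21, 4799 AM.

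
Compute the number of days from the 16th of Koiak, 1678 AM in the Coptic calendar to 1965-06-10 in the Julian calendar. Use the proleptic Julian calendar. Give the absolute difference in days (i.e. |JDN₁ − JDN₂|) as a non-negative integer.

1276

First date → JDN 2437659; second date → JDN 2438935.
The interval is |2437659 − 2438935| = 1276 days.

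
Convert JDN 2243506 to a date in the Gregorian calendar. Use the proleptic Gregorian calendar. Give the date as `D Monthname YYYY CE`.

30 May 1430 CE

Counting from JDN 2299161 = 15 Oct 1582 gives an offset of -55655 days.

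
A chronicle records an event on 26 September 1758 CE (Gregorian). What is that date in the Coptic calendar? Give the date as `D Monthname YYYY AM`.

Both dates share Julian Day Number 2363425; in the Coptic calendar that is 18 Thout 1475 AM.

18 Thout 1475 AM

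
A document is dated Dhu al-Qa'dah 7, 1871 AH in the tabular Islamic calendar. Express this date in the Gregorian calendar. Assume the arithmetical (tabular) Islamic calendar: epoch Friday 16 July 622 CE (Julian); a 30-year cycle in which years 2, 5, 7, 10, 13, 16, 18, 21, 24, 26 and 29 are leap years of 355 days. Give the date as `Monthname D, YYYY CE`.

Julian Day Number of the source date = 2611407.
Converting JDN 2611407 to the Gregorian calendar gives 8 September 2437 CE.

September 8, 2437 CE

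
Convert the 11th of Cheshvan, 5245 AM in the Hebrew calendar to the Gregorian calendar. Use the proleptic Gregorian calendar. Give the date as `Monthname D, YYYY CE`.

Both dates share Julian Day Number 2263392; in the Gregorian calendar that is 8 November 1484 CE.

November 8, 1484 CE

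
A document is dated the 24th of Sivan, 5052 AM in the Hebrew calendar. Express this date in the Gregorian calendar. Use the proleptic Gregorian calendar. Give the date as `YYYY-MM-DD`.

1292-06-17

Julian Day Number of the source date = 2193122.
Converting JDN 2193122 to the Gregorian calendar gives 17 June 1292 CE.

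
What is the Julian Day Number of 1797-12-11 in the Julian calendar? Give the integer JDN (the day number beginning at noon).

2377757

In the Gregorian calendar the same day is 22 December 1797.
JDN 2451545 is 1 January 2000 CE (Gregorian); the target day is −73788 days from there, so JDN = 2377757.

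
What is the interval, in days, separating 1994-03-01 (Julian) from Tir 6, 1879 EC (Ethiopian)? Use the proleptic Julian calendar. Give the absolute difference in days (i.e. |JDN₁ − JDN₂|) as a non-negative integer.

39141

JDN of the first date = 2449426.
JDN of the second date = 2410285.
|2410285 − 2449426| = 39141.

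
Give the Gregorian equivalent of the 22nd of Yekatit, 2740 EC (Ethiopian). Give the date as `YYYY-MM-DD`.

2748-03-07

Julian Day Number of the source date = 2724812.
Converting JDN 2724812 to the Gregorian calendar gives 7 March 2748 CE.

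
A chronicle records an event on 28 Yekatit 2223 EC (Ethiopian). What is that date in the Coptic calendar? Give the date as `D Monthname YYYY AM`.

28 Meshir 1947 AM

Both dates share Julian Day Number 2535983; in the Coptic calendar that is 28 Meshir 1947 AM.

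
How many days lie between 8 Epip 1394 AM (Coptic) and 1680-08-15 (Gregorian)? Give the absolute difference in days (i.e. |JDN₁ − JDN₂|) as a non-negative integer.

765

JDN of the first date = 2334130.
JDN of the second date = 2334895.
|2334895 − 2334130| = 765.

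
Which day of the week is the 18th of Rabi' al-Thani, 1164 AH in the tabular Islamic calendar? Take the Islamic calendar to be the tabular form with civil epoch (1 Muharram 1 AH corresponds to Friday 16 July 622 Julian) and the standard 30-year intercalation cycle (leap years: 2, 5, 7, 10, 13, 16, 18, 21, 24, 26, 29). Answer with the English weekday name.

In the Gregorian calendar this is 16 March 1751 (JDN 2360674).
2360674 ≡ 1 (mod 7); counting from Monday = 0 gives Tuesday.

Tuesday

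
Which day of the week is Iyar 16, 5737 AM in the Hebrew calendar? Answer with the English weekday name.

Wednesday

This is JDN 2443268 (4 May 1977 Gregorian).
JDN 2443268 mod 7 = 2, and JDN 0 was a Monday, so this is a Wednesday.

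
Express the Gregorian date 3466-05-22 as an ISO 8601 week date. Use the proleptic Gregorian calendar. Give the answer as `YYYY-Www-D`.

The weekday is Tuesday (ISO weekday 2).
That Tuesday belongs to ISO week 21 of ISO year 3466.

3466-W21-2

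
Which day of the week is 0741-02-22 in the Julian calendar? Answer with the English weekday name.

Wednesday

Equivalently 26 February 741 Gregorian, JDN 1991761.
1991761 ≡ 2 (mod 7); counting from Monday = 0 gives Wednesday.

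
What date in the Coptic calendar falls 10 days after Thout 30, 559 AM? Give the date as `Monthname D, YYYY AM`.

Counting 10 days forward from JDN 2028868 reaches JDN 2028878, which is Paopi 10, 559 AM.

Paopi 10, 559 AM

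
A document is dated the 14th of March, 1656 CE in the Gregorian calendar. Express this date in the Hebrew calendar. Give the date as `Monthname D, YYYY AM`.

Julian Day Number of the source date = 2325975.
Converting JDN 2325975 to the Hebrew calendar gives 18 Adar 5416 AM.

Adar 18, 5416 AM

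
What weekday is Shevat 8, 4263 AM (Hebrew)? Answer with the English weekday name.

In the proleptic Gregorian calendar this is 24 January 503 (JDN 1904800).
1904800 ≡ 2 (mod 7); counting from Monday = 0 gives Wednesday.

Wednesday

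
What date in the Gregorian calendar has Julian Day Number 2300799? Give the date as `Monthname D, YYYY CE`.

JDN 2451545 is 1 Jan 2000; 2300799 is −150746 days from there.

April 10, 1587 CE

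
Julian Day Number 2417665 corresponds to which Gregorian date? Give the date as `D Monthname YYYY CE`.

Counting from JDN 2299161 = 15 Oct 1582 gives an offset of 118504 days.

30 March 1907 CE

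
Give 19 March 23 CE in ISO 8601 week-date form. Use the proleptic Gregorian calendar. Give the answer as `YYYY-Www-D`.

The weekday is Sunday (ISO weekday 7).
That Sunday belongs to ISO week 11 of ISO year 23.

0023-W11-7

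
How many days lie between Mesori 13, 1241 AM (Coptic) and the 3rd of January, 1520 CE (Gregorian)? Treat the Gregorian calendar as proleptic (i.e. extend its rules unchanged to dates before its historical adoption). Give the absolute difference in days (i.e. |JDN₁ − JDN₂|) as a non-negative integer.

First date → JDN 2278282; second date → JDN 2276230.
The interval is |2278282 − 2276230| = 2052 days.

2052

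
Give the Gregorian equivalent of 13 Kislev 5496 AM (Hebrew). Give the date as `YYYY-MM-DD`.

Julian Day Number of the source date = 2355087.
Converting JDN 2355087 to the Gregorian calendar gives 28 November 1735 CE.

1735-11-28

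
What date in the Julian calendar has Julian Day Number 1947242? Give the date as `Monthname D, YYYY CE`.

April 5, 619 CE

The proleptic Gregorian equivalent of JDN 1947242 is 8 April 619.
In the Julian calendar that day is April 5, 619 CE.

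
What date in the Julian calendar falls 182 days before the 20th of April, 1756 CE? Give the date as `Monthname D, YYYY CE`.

JDN of the 20th of April, 1756 CE = 2362547.
2362547 − 182 = 2362365.
JDN 2362365 in the Julian calendar is October 21, 1755 CE.

October 21, 1755 CE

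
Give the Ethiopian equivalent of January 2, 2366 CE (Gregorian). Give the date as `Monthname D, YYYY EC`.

Julian Day Number of the source date = 2585225.
Converting JDN 2585225 to the Ethiopian calendar gives 21 Tahsas 2358 EC.

Tahsas 21, 2358 EC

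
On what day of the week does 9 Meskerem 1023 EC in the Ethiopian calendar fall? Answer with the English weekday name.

Sunday

Equivalently 12 September 1030 Gregorian, JDN 2097514.
JDN 2097514 mod 7 = 6, and JDN 0 was a Monday, so this is a Sunday.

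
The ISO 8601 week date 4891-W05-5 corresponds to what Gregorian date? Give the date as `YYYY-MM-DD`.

4891-02-02

ISO week 1 of 4891 is the week containing the first Thursday of 4891.
Week 5, day 5 (Friday) lands on 4891-02-02.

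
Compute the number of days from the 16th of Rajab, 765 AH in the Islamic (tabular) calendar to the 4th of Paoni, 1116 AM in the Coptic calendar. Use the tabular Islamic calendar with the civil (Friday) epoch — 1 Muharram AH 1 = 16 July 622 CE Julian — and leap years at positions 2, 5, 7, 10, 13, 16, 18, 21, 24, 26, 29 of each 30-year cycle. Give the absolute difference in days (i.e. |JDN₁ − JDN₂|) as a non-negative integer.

13189

JDN of the first date = 2219368.
JDN of the second date = 2232557.
|2232557 − 2219368| = 13189.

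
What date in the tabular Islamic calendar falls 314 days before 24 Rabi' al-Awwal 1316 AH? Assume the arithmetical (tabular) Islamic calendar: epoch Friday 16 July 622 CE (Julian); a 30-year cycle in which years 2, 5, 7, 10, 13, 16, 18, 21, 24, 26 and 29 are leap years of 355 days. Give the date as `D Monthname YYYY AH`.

Counting 314 days back from JDN 2414514 reaches JDN 2414200, which is 5 Jumada al-Awwal 1315 AH.

5 Jumada al-Awwal 1315 AH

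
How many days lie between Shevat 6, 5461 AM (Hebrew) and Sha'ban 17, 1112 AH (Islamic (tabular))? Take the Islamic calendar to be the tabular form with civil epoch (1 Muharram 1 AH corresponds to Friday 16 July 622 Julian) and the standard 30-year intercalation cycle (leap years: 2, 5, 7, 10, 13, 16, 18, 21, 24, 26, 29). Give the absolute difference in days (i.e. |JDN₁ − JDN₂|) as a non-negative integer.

First date → JDN 2342352; second date → JDN 2342364.
The interval is |2342352 − 2342364| = 12 days.

12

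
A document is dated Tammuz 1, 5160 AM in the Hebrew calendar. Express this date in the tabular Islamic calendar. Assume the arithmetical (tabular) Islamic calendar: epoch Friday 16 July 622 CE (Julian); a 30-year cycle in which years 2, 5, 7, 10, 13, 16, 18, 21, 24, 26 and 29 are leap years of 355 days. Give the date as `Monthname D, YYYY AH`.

Dhu al-Qa'dah 1, 802 AH

Both dates share Julian Day Number 2232583; in the tabular Islamic calendar that is 1 Dhu al-Qa'dah 802 AH.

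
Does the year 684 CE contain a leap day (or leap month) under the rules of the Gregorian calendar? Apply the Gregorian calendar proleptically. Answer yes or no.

684 is divisible by 4 and not by 100, so it is a leap year.

yes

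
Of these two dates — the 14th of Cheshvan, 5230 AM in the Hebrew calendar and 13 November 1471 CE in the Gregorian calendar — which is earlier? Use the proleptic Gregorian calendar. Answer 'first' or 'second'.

first

First date → JDN 2257903; second date → JDN 2258648.
JDN 2257903 < JDN 2258648, so the first date is earlier.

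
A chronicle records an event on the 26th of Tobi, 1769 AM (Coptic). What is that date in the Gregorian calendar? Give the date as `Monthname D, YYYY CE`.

Both dates share Julian Day Number 2470937; in the Gregorian calendar that is 3 February 2053 CE.

February 3, 2053 CE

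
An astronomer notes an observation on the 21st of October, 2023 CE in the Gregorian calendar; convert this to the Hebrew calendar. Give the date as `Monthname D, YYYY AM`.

Cheshvan 6, 5784 AM

Julian Day Number of the source date = 2460239.
Converting JDN 2460239 to the Hebrew calendar gives 6 Cheshvan 5784 AM.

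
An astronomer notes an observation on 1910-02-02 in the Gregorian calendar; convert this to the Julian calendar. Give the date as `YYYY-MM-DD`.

At this point the Julian calendar is 13 days behind the Gregorian.
2 February 1910 Gregorian − 13 days → 20 January 1910 Julian.

1910-01-20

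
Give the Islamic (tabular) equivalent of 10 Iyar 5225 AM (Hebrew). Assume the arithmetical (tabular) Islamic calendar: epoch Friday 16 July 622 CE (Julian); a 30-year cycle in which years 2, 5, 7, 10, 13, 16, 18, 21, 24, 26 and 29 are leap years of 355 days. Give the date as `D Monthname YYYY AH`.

Both dates share Julian Day Number 2256275; in the tabular Islamic calendar that is 10 Ramadan 869 AH.

10 Ramadan 869 AH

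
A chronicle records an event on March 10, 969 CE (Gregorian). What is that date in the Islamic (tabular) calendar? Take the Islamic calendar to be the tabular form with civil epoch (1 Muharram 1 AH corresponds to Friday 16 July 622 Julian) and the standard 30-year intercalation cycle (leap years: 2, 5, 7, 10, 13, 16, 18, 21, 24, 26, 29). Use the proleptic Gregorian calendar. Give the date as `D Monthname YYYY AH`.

12 Rabi' al-Thani 358 AH

Both dates share Julian Day Number 2075049; in the tabular Islamic calendar that is 12 Rabi' al-Thani 358 AH.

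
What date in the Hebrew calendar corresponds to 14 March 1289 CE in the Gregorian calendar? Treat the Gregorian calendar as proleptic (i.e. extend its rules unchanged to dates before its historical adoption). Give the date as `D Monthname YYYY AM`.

13 Adar II 5049 AM

Julian Day Number of the source date = 2191931.
Converting JDN 2191931 to the Hebrew calendar gives 13 Adar II 5049 AM.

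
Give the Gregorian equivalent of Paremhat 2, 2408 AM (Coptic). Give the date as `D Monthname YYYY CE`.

Julian Day Number of the source date = 2704368.
Converting JDN 2704368 to the Gregorian calendar gives 16 March 2692 CE.

16 March 2692 CE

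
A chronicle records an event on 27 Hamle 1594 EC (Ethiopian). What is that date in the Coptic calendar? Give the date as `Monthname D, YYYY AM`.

Both dates share Julian Day Number 2306390; in the Coptic calendar that is 27 Epip 1318 AM.

Epip 27, 1318 AM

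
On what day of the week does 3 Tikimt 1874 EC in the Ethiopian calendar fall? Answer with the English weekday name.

In the Gregorian calendar this is 12 October 1881 (JDN 2408366).
2408366 ≡ 2 (mod 7); counting from Monday = 0 gives Wednesday.

Wednesday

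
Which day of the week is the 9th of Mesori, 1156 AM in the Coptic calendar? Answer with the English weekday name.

Tuesday

Equivalently 11 August 1440 Gregorian, JDN 2247232.
JDN 2247232 mod 7 = 1, and JDN 0 was a Monday, so this is a Tuesday.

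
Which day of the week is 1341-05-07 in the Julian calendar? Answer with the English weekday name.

This is JDN 2210985 (15 May 1341 Gregorian).
2210985 ≡ 0 (mod 7); counting from Monday = 0 gives Monday.

Monday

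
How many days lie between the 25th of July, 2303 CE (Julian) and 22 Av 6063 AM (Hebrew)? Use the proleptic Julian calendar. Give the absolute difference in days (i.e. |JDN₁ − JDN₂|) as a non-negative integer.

First date → JDN 2562434; second date → JDN 2562431.
The interval is |2562434 − 2562431| = 3 days.

3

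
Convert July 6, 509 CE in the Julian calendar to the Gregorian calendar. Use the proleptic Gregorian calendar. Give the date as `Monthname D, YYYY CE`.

At this point the Julian calendar is 2 days behind the Gregorian.
6 July 509 Julian + 2 days → 8 July 509 Gregorian.

July 8, 509 CE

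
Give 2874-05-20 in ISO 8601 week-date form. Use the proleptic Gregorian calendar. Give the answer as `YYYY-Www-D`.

The weekday is Sunday (ISO weekday 7).
That Sunday belongs to ISO week 20 of ISO year 2874.

2874-W20-7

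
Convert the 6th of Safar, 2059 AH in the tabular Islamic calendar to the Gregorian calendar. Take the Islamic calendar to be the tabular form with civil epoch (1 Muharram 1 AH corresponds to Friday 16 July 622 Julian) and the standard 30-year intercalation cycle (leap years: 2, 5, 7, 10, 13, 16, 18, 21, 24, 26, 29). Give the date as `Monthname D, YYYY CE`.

May 13, 2619 CE

Julian Day Number of the source date = 2677762.
Converting JDN 2677762 to the Gregorian calendar gives 13 May 2619 CE.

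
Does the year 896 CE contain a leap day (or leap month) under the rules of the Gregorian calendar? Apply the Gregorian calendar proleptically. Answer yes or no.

896 is divisible by 4 and not by 100, so it is a leap year.

yes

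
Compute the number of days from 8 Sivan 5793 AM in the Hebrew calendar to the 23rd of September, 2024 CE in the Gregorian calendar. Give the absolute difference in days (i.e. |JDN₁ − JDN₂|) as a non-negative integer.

3177

JDN of the first date = 2463754.
JDN of the second date = 2460577.
|2460577 − 2463754| = 3177.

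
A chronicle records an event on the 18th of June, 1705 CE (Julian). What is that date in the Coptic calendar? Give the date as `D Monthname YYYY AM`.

24 Paoni 1421 AM

Julian Day Number of the source date = 2343978.
Converting JDN 2343978 to the Coptic calendar gives 24 Paoni 1421 AM.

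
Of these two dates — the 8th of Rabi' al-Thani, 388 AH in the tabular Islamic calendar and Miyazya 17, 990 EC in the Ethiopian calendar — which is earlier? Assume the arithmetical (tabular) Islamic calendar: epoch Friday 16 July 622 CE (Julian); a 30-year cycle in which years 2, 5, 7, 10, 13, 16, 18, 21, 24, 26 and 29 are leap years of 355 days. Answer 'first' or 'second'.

The two dates have Julian Day Numbers 2085676 and 2085679 respectively.
Since 2085676 < 2085679, the first date comes first.

first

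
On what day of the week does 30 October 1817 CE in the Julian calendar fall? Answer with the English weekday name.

Tuesday

Equivalently 11 November 1817 Gregorian, JDN 2385020.
2385020 ≡ 1 (mod 7); counting from Monday = 0 gives Tuesday.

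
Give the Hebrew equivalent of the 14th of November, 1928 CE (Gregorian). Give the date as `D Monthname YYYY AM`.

1 Kislev 5689 AM

Both dates share Julian Day Number 2425565; in the Hebrew calendar that is 1 Kislev 5689 AM.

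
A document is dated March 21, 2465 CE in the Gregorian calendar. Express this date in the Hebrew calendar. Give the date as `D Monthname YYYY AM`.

23 Adar 6225 AM

Julian Day Number of the source date = 2621463.
Converting JDN 2621463 to the Hebrew calendar gives 23 Adar 6225 AM.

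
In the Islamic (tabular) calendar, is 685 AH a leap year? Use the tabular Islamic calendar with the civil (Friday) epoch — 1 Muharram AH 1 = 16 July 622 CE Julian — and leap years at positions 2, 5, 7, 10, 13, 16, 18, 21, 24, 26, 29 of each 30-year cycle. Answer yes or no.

no

Year 685 AH is year 25 of its 30-year cycle; leap positions are 2, 5, 7, 10, 13, 16, 18, 21, 24, 26, 29, so it is a common year (354 days).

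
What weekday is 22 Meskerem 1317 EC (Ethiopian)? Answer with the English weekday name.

Wednesday

In the proleptic Gregorian calendar this is 27 September 1324 (JDN 2204911).
Since JDN mod 7 = 2 (0 = Monday), the day is Wednesday.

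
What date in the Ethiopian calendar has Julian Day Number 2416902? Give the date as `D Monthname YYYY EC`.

The Gregorian equivalent of JDN 2416902 is 25 February 1905.
In the Ethiopian calendar that day is 18 Yekatit 1897 EC.

18 Yekatit 1897 EC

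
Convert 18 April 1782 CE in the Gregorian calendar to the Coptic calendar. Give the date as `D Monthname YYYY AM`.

Both dates share Julian Day Number 2372030; in the Coptic calendar that is 12 Parmouti 1498 AM.

12 Parmouti 1498 AM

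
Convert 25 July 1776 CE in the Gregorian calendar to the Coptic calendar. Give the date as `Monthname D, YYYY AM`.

Epip 20, 1492 AM

Julian Day Number of the source date = 2369937.
Converting JDN 2369937 to the Coptic calendar gives 20 Epip 1492 AM.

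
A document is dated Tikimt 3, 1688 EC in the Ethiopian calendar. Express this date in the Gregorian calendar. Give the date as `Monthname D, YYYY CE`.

October 11, 1695 CE

Julian Day Number of the source date = 2340430.
Converting JDN 2340430 to the Gregorian calendar gives 11 October 1695 CE.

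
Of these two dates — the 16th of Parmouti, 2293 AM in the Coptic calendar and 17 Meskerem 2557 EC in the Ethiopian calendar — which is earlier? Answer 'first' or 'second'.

second

First date → JDN 2662408; second date → JDN 2657816.
JDN 2657816 < JDN 2662408, so the second date is earlier.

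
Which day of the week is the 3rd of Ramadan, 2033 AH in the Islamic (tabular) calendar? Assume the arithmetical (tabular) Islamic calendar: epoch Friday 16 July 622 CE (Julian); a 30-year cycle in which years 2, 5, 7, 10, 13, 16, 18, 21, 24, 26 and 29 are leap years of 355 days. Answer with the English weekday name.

In the Gregorian calendar this is 9 September 2594 (JDN 2668751).
Since JDN mod 7 = 1 (0 = Monday), the day is Tuesday.

Tuesday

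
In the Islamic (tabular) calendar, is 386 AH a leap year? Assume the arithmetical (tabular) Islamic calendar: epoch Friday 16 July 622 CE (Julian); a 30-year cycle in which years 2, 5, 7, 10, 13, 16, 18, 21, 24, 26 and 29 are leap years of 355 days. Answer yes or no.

Year 386 AH is year 26 of its 30-year cycle; leap positions are 2, 5, 7, 10, 13, 16, 18, 21, 24, 26, 29, so it is a leap year (355 days).

yes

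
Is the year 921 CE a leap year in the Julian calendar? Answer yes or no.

no

921 mod 4 = 1, so it is a common year in the Julian calendar.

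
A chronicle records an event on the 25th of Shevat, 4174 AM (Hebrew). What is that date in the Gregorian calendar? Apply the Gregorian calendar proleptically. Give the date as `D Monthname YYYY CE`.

Both dates share Julian Day Number 1872303; in the Gregorian calendar that is 2 February 414 CE.

2 February 414 CE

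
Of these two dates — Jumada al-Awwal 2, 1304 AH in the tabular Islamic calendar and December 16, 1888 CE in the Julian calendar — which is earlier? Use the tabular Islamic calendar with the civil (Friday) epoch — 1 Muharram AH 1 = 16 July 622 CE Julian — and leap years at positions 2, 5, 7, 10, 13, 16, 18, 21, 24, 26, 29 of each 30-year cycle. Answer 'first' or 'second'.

Converting both to JDN: 2410299 vs 2411000; the smaller is the first.

first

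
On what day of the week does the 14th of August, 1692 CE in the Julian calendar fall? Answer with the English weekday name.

Equivalently 24 August 1692 Gregorian, JDN 2339287.
2339287 ≡ 6 (mod 7); counting from Monday = 0 gives Sunday.

Sunday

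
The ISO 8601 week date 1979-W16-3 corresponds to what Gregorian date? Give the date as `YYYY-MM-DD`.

1979-04-18

ISO week 1 of 1979 is the week containing the first Thursday of 1979.
Week 16, day 3 (Wednesday) lands on 1979-04-18.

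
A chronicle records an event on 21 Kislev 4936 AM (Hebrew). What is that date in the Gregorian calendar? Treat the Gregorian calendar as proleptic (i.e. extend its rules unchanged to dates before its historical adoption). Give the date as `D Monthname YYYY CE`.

Julian Day Number of the source date = 2150566.
Converting JDN 2150566 to the Gregorian calendar gives 13 December 1175 CE.

13 December 1175 CE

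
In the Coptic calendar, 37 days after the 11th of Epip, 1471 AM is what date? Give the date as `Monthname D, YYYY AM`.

Mesori 18, 1471 AM

JDN of the 11th of Epip, 1471 AM = 2362257.
2362257 + 37 = 2362294.
JDN 2362294 in the Coptic calendar is Mesori 18, 1471 AM.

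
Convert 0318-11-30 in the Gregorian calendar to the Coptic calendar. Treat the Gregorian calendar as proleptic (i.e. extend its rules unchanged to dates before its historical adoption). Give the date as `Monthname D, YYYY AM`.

Both dates share Julian Day Number 1837540; in the Coptic calendar that is 3 Koiak 35 AM.

Koiak 3, 35 AM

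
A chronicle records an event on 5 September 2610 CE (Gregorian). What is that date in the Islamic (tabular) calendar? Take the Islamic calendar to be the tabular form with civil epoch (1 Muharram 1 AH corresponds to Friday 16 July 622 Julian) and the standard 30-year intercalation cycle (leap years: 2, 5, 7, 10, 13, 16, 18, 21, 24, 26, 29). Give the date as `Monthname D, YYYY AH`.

Julian Day Number of the source date = 2674590.
Converting JDN 2674590 to the tabular Islamic calendar gives 24 Safar 2050 AH.

Safar 24, 2050 AH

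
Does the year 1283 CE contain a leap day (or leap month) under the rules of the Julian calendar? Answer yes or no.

no

1283 mod 4 = 3, so it is a common year in the Julian calendar.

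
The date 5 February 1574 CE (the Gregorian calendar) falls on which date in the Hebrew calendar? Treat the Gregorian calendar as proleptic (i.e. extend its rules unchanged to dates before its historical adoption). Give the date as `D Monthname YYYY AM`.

4 Adar I 5334 AM

Both dates share Julian Day Number 2295987; in the Hebrew calendar that is 4 Adar I 5334 AM.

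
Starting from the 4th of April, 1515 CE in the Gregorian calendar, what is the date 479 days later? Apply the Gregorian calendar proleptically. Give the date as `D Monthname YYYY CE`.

The starting date is JDN 2274495; 2274495 + 479 = 2274974.
JDN 2274974 corresponds to 26 July 1516 CE.

26 July 1516 CE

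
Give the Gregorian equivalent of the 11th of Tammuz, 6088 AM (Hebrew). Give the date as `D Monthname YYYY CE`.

20 July 2328 CE

Julian Day Number of the source date = 2571545.
Converting JDN 2571545 to the Gregorian calendar gives 20 July 2328 CE.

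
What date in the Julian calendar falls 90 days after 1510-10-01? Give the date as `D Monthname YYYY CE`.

30 December 1510 CE

JDN of 1510-10-01 = 2272859.
2272859 + 90 = 2272949.
JDN 2272949 in the Julian calendar is 30 December 1510 CE.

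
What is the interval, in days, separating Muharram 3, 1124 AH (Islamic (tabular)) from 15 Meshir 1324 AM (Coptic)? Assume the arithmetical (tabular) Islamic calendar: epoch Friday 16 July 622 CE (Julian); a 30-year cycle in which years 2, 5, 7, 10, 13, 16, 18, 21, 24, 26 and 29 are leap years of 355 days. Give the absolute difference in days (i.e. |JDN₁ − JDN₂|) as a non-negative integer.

37976

First date → JDN 2346396; second date → JDN 2308420.
The interval is |2346396 − 2308420| = 37976 days.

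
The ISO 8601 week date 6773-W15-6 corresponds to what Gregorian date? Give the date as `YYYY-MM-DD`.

ISO week 1 of 6773 is the week containing the first Thursday of 6773.
Week 15, day 6 (Saturday) lands on 6773-04-14.

6773-04-14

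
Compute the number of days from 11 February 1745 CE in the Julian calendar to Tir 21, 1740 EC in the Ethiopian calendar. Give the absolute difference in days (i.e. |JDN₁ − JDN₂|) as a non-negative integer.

1070

First date → JDN 2358461; second date → JDN 2359531.
The interval is |2358461 − 2359531| = 1070 days.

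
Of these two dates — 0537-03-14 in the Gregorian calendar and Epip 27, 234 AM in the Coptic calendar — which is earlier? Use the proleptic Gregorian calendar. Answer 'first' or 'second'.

second

Converting both to JDN: 1917268 vs 1910459; the smaller is the second.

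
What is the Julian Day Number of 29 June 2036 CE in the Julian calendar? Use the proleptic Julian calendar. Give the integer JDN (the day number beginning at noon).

Equivalently 12 July 2036 (Gregorian).
JDN 2299161 is 15 October 1582 CE (Gregorian); the target day is +165726 days from there, so JDN = 2464887.

2464887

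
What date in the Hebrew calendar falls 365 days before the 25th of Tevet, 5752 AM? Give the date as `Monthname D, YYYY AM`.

Tevet 15, 5751 AM

Counting 365 days back from JDN 2448623 reaches JDN 2448258, which is Tevet 15, 5751 AM.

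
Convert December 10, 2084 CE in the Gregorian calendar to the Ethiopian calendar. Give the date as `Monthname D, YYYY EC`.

Tahsas 1, 2077 EC

Both dates share Julian Day Number 2482570; in the Ethiopian calendar that is 1 Tahsas 2077 EC.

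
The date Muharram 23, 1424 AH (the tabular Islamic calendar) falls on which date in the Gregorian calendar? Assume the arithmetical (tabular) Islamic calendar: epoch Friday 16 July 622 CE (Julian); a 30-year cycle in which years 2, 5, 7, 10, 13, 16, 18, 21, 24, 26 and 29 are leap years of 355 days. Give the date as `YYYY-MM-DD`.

2003-03-27

Both dates share Julian Day Number 2452726; in the Gregorian calendar that is 27 March 2003 CE.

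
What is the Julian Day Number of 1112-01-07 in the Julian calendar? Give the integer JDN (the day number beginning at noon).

2127222

In the proleptic Gregorian calendar the same day is 14 January 1112.
JDN 2451545 is 1 January 2000 CE (Gregorian); the target day is −324323 days from there, so JDN = 2127222.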